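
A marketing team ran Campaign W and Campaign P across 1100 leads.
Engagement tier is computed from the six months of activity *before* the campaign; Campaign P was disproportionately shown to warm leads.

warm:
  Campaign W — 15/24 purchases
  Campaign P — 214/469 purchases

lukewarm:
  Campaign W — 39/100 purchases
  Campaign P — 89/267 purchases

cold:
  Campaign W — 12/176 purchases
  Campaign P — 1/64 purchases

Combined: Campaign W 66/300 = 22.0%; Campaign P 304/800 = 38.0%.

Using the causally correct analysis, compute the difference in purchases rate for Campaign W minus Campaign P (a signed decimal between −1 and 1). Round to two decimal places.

Engagement tier differs across campaigns for reasons unrelated to any effect of the campaign itself, and it separately predicts the outcome — a classic confounder. We must compare within engagement tier levels.
Adjusting over the population distribution of engagement tier: 0.448·(0.625−0.456) + 0.334·(0.390−0.333) + 0.218·(0.068−0.016) = +0.106.

+0.11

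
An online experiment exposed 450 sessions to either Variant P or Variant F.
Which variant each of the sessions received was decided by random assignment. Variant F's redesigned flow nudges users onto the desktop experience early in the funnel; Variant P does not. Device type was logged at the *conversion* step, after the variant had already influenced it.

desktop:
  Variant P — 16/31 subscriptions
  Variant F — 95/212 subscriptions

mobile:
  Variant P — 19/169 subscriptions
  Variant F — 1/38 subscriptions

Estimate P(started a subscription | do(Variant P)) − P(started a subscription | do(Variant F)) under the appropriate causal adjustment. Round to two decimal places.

Because the variant influences device type, device type is a post-treatment mediator, not a confounder. Stratifying on it would bias the estimate; the causal effect is the crude pooled difference.
The causal difference is the pooled difference: 0.175 − 0.384 = -0.209.

-0.21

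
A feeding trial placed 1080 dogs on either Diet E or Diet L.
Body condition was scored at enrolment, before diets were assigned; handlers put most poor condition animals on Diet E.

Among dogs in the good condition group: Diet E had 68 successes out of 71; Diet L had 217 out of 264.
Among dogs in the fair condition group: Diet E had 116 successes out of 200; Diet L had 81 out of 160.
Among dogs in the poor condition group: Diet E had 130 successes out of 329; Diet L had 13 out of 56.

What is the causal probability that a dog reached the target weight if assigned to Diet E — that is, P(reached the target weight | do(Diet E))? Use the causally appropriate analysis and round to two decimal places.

Starting body condition satisfies the back-door criterion: it is not a descendant of the diet, and it blocks the spurious path from diet to outcome. Adjusting for it (i.e., using the within-starting body condition rates) gives the causal effect.
Standardising Diet E to the population starting body condition mix: 0.310·68/71 + 0.333·116/200 + 0.356·130/329 = 0.631.

0.63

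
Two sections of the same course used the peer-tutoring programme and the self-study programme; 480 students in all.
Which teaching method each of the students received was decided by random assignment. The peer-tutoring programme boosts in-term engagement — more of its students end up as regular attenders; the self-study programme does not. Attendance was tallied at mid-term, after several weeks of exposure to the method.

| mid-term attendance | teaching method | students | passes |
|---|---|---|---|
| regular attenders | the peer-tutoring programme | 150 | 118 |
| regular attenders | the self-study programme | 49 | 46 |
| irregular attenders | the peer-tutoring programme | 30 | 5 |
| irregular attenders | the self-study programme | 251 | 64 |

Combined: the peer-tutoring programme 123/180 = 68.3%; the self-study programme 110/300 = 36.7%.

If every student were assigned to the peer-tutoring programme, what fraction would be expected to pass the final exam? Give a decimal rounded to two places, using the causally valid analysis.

The mid-term attendance-specific comparison favours the self-study programme throughout, but the pooled figures favour the peer-tutoring programme. The question is whether to condition on mid-term attendance.
Mid-term attendance here is a post-treatment variable shaped by the teaching method; conditioning on it would introduce bias rather than remove it. The overall comparison is the causal one.
So P(outcome | do(the peer-tutoring programme)) is just the pooled rate for the peer-tutoring programme: 123/180 = 0.683.

0.68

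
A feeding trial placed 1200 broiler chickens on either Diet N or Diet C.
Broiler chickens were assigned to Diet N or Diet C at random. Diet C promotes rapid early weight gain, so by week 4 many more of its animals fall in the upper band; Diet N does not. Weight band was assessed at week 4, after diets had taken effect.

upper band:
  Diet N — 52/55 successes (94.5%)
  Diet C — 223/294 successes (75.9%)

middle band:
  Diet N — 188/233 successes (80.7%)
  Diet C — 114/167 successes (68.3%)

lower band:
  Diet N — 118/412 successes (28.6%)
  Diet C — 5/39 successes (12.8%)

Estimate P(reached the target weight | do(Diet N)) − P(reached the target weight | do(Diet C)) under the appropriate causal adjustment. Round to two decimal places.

Diet N is higher inside every week-4 weight band stratum but Diet C is higher in aggregate. Whether to stratify depends on how week-4 weight band relates to the diet.
The distribution of week-4 weight band is itself part of what the diet does — it is an intermediate outcome. Holding it fixed would remove that part of the effect; the total effect is the pooled difference.
The causal difference is the pooled difference: 0.511 − 0.684 = -0.173.

-0.17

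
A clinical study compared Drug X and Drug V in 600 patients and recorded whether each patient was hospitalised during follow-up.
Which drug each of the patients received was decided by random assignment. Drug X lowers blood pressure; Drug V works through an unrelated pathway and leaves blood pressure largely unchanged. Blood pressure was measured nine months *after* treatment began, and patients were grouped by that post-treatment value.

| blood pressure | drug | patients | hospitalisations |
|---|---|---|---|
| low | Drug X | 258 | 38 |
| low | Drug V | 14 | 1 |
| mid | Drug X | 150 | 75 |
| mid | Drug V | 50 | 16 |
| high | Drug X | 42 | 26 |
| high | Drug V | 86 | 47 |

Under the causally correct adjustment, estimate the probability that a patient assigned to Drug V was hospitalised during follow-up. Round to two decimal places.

Drug V is lower inside every blood pressure stratum but Drug X is lower in aggregate. Whether to stratify depends on how blood pressure relates to the drug.
Stratifying would compare drugs among patients the drugs themselves sorted into blood pressure groups — a form of selection on an intermediate. The unconditioned pooled rates give the total causal effect.
So P(outcome | do(Drug V)) is just the pooled rate for Drug V: 64/150 = 0.427.

0.43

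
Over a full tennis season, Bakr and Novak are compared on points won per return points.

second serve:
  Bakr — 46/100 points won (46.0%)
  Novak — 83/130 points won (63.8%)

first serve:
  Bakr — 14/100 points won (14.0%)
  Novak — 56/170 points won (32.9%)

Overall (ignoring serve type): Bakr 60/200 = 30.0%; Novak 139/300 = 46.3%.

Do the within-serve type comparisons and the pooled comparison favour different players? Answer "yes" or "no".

no

Within each serve type level (second serve 46.0% vs 63.8%; first serve 14.0% vs 32.9%), Novak has the higher rate every time. Pooled: 30.0% vs 46.3% — Novak has the higher rate overall. They agree.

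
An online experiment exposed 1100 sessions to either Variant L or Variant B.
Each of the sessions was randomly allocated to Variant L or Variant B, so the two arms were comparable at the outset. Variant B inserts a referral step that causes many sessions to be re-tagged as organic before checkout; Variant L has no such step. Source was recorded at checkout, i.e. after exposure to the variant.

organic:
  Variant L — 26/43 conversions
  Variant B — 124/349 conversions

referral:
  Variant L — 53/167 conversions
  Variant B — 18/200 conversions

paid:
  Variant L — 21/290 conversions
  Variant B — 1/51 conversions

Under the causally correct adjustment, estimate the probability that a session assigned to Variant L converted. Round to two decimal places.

0.20

Within every traffic source level Variant L has the higher rate, yet pooled Variant B does — Simpson's reversal.
Traffic source is downstream of the variant. One should not condition on a consequence of treatment, so the overall rates are the right comparison.
So P(outcome | do(Variant L)) is just the pooled rate for Variant L: 100/500 = 0.200.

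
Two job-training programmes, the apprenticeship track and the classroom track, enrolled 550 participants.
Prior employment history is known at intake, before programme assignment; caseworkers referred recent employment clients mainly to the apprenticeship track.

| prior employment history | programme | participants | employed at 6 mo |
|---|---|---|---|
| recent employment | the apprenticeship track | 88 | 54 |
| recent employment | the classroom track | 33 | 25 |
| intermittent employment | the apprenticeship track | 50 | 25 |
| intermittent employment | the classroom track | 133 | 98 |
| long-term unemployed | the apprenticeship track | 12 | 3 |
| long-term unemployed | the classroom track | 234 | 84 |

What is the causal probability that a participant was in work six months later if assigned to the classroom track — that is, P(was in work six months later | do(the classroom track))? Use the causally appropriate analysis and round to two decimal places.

the classroom track is higher inside every prior employment history stratum but the apprenticeship track is higher in aggregate. Whether to stratify depends on how prior employment history relates to the programme.
Since prior employment history is a pre-existing factor (not a product of the programme) and it affects the outcome on its own, it is a confounder. The stratified rates, not the pooled rate, identify the causal effect.
Standardising the classroom track to the population prior employment history mix: 0.220·25/33 + 0.333·98/133 + 0.447·84/234 = 0.572.

0.57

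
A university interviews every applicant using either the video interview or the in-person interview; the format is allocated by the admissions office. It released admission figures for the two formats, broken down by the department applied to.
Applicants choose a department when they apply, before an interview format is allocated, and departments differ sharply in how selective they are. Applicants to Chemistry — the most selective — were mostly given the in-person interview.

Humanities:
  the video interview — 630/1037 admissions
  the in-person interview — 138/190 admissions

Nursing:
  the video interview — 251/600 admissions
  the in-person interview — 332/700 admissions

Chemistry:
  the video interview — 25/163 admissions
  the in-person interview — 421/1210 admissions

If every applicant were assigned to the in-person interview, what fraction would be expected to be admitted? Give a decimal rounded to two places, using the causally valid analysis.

The department-specific comparison favours the in-person interview throughout, but the pooled figures favour the video interview. The question is whether to condition on department.
Since department is a pre-existing factor (not a product of the interview format) and it affects the outcome on its own, it is a confounder. The stratified rates, not the pooled rate, identify the causal effect.
Standardising the in-person interview to the population department mix: 0.315·138/190 + 0.333·332/700 + 0.352·421/1210 = 0.509.

0.51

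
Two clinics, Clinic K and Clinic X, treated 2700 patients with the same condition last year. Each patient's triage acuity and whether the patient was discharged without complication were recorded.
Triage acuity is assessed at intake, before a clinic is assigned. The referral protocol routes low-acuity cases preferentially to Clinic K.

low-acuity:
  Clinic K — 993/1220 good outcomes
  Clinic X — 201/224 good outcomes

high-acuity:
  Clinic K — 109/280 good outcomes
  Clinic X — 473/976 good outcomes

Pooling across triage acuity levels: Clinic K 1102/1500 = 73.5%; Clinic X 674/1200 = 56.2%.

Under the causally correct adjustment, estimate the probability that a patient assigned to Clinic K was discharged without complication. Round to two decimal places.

Clinic X is higher inside every triage acuity stratum but Clinic K is higher in aggregate. Whether to stratify depends on how triage acuity relates to the clinic.
Triage acuity is set before the clinic has any effect — it is not caused by the clinic — and it independently drives the outcome. That makes it a confounder, so the causal comparison is within triage acuity levels.
Standardising Clinic K to the population triage acuity mix: 0.535·993/1220 + 0.465·109/280 = 0.616.

0.62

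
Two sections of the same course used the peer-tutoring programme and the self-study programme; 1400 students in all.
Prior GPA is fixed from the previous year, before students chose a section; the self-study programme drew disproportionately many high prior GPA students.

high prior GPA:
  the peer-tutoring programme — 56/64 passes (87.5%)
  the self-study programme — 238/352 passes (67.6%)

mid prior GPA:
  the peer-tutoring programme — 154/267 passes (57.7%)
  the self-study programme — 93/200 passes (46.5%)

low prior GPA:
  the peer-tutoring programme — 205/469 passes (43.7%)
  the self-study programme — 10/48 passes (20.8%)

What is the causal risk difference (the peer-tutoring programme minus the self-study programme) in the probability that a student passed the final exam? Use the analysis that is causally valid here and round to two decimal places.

the peer-tutoring programme is higher inside every prior GPA band stratum but the self-study programme is higher in aggregate. Whether to stratify depends on how prior GPA band relates to the teaching method.
Prior GPA band satisfies the back-door criterion: it is not a descendant of the teaching method, and it blocks the spurious path from teaching method to outcome. Adjusting for it (i.e., using the within-prior GPA band rates) gives the causal effect.
Adjusting over the population distribution of prior GPA band: 0.297·(0.875−0.676) + 0.334·(0.577−0.465) + 0.369·(0.437−0.208) = +0.181.

+0.18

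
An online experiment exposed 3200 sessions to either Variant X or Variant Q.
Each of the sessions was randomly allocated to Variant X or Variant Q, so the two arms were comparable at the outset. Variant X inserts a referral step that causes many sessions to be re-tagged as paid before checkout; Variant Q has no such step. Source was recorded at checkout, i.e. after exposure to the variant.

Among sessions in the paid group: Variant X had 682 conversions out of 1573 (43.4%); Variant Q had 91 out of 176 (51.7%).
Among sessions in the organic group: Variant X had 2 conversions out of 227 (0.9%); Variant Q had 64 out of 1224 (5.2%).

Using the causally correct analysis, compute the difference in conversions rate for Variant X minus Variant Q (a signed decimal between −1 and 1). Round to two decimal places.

The traffic source-specific comparison favours Variant Q throughout, but the pooled figures favour Variant X. The question is whether to condition on traffic source.
Traffic source is downstream of the variant. One should not condition on a consequence of treatment, so the overall rates are the right comparison.
The causal difference is the pooled difference: 0.380 − 0.111 = +0.269.

+0.27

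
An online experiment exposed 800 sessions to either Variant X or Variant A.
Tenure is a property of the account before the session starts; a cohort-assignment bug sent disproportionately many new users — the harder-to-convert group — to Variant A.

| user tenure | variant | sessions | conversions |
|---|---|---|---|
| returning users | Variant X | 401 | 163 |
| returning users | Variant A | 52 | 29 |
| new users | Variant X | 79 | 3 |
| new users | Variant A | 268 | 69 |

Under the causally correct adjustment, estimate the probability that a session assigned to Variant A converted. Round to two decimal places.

User tenure satisfies the back-door criterion: it is not a descendant of the variant, and it blocks the spurious path from variant to outcome. Adjusting for it (i.e., using the within-user tenure rates) gives the causal effect.
Standardising Variant A to the population user tenure mix: 0.566·29/52 + 0.434·69/268 = 0.427.

0.43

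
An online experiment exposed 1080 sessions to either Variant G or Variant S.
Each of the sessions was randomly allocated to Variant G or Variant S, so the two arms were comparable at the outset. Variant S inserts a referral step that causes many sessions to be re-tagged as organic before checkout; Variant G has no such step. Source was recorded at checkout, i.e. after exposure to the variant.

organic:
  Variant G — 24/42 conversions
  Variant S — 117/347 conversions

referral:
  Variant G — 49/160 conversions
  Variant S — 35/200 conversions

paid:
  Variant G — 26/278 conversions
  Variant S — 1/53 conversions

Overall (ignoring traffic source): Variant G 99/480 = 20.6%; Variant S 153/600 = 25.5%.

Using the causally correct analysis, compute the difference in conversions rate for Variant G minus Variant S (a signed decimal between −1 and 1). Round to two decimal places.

The traffic source-specific comparison favours Variant G throughout, but the pooled figures favour Variant S. The question is whether to condition on traffic source.
Traffic source is recorded after the variant and is itself shifted by it — it sits on the causal path from variant to outcome. Conditioning on a mediator would strip out part of the effect we want; the pooled comparison gives the total causal effect.
The causal difference is the pooled difference: 0.206 − 0.255 = -0.049.

-0.05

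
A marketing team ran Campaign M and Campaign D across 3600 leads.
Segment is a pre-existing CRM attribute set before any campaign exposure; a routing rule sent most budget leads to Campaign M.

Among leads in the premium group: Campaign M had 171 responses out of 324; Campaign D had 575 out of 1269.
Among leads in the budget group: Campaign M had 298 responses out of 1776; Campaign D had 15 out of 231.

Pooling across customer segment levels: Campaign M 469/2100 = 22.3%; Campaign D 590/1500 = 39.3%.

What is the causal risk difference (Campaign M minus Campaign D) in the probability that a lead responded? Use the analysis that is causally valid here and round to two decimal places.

+0.09

Since customer segment is a pre-existing factor (not a product of the campaign) and it affects the outcome on its own, it is a confounder. The stratified rates, not the pooled rate, identify the causal effect.
Adjusting over the population distribution of customer segment: 0.443·(0.528−0.453) + 0.557·(0.168−0.065) = +0.090.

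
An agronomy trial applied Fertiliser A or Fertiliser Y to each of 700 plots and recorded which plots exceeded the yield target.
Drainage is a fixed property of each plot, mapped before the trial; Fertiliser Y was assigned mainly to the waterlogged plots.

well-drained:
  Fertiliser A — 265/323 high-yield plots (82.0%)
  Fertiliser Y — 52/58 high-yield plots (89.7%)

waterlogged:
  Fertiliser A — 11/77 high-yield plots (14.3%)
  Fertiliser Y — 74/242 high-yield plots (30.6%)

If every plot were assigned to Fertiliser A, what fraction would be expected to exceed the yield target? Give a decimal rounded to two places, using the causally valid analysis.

Fertiliser Y is higher inside every field drainage stratum but Fertiliser A is higher in aggregate. Whether to stratify depends on how field drainage relates to the fertiliser.
Nothing the fertiliser does changes field drainage; the imbalance is an allocation artefact. With field drainage also predicting the outcome, the pooled figure is confounded, and the within-stratum comparison is the causal one.
Standardising Fertiliser A to the population field drainage mix: 0.544·265/323 + 0.456·11/77 = 0.512.

0.51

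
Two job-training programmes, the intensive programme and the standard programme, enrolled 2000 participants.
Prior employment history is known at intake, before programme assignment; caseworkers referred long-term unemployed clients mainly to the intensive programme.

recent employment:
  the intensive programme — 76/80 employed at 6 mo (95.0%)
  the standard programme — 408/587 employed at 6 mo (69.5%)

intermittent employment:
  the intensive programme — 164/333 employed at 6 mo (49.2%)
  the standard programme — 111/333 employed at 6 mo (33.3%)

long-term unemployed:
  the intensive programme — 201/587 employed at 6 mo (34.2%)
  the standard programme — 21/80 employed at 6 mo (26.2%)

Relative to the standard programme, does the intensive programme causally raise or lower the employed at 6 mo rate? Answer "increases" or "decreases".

The prior employment history-specific comparison favours the intensive programme throughout, but the pooled figures favour the standard programme. The question is whether to condition on prior employment history.
Nothing the programme does changes prior employment history; the imbalance is an allocation artefact. With prior employment history also predicting the outcome, the pooled figure is confounded, and the within-stratum comparison is the causal one.
Within each level — recent employment: 95.0% vs 69.5%; intermittent employment: 49.2% vs 33.3%; long-term unemployed: 34.2% vs 26.2% — the intensive programme is higher every time.

increases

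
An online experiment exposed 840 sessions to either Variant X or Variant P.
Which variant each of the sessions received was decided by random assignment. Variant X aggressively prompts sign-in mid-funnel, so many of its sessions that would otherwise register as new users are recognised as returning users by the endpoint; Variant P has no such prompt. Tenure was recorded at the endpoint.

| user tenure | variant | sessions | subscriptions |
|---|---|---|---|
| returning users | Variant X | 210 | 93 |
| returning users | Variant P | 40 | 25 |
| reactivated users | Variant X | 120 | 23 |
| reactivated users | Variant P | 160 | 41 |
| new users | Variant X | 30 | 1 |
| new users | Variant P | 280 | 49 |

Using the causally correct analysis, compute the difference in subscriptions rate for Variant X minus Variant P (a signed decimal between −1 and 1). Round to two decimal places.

Within every user tenure level Variant P has the higher rate, yet pooled Variant X does — Simpson's reversal.
User tenure lies on the pathway variant → user tenure → outcome, so adjusting for it blocks the indirect effect. For the total causal effect of variant, use the unadjusted pooled rates.
The causal difference is the pooled difference: 0.325 − 0.240 = +0.085.

+0.09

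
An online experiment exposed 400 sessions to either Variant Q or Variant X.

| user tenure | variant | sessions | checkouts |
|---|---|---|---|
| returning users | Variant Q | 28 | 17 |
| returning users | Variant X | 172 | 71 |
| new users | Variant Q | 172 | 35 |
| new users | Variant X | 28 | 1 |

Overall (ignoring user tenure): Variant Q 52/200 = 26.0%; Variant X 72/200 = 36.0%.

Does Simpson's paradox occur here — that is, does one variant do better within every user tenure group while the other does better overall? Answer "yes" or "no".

yes

Within each user tenure level (returning users 60.7% vs 41.3%; new users 20.3% vs 3.6%), Variant Q has the higher rate every time. Pooled: 26.0% vs 36.0% — Variant X has the higher rate overall. The two comparisons disagree.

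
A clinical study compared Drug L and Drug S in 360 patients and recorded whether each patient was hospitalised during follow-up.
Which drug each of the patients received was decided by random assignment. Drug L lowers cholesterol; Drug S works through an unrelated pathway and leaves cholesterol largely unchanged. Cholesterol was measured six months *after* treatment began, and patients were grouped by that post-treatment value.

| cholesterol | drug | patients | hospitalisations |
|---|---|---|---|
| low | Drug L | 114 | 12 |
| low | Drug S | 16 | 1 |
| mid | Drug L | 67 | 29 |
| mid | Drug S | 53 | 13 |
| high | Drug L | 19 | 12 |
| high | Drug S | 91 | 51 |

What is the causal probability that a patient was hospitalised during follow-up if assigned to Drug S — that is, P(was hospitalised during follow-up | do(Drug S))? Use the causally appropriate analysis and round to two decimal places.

0.41

Drug S is lower inside every cholesterol stratum but Drug L is lower in aggregate. Whether to stratify depends on how cholesterol relates to the drug.
The distribution of cholesterol is itself part of what the drug does — it is an intermediate outcome. Holding it fixed would remove that part of the effect; the total effect is the pooled difference.
So P(outcome | do(Drug S)) is just the pooled rate for Drug S: 65/160 = 0.406.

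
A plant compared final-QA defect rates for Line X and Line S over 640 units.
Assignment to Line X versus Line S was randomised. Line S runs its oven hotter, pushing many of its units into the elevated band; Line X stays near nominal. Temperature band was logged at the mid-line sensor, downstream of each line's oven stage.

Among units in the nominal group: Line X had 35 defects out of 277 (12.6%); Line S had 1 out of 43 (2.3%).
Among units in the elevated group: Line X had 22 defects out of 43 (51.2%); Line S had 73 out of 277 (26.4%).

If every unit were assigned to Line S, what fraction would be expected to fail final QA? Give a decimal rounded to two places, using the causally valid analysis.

0.23

Within every in-process temperature band level Line S has the lower rate, yet pooled Line X does — Simpson's reversal.
In-process temperature band is recorded after the line and is itself shifted by it — it sits on the causal path from line to outcome. Conditioning on a mediator would strip out part of the effect we want; the pooled comparison gives the total causal effect.
So P(outcome | do(Line S)) is just the pooled rate for Line S: 74/320 = 0.231.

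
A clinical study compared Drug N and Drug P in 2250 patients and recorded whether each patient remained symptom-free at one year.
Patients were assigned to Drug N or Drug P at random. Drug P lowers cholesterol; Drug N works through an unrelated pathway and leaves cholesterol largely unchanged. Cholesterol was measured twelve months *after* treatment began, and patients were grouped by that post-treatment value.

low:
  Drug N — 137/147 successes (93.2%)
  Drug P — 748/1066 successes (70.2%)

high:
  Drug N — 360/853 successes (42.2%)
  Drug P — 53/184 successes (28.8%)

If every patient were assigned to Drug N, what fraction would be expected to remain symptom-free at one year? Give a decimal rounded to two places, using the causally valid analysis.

Within every cholesterol level Drug N has the higher rate, yet pooled Drug P does — Simpson's reversal.
Cholesterol lies on the pathway drug → cholesterol → outcome, so adjusting for it blocks the indirect effect. For the total causal effect of drug, use the unadjusted pooled rates.
So P(outcome | do(Drug N)) is just the pooled rate for Drug N: 497/1000 = 0.497.

0.50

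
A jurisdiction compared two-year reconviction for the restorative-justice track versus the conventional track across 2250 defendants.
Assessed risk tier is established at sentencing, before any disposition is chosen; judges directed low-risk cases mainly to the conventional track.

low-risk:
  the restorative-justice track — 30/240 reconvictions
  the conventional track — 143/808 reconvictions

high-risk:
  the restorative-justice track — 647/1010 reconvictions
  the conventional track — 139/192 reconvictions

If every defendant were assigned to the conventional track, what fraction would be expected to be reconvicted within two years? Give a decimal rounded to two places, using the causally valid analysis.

0.47

The imbalance in assessed risk tier arose from how defendants were allocated, not from anything the disposition did; and assessed risk tier independently affects the outcome. The pooled gap is confounded — condition on assessed risk tier.
Standardising the conventional track to the population assessed risk tier mix: 0.466·143/808 + 0.534·139/192 = 0.469.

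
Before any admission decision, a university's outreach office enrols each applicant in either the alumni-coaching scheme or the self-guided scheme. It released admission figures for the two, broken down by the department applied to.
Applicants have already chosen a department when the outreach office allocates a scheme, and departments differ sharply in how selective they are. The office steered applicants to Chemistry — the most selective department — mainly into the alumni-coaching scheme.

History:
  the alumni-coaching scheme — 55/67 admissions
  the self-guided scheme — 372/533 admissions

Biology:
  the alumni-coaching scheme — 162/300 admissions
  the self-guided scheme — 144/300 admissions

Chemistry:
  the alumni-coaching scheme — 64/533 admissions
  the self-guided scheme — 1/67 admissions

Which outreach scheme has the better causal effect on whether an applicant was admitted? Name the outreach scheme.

the alumni-coaching scheme

Here department is a common cause — it drives both which outreach scheme a case falls under and the outcome. The crude comparison mixes populations; the stratum-specific rates are the causally relevant ones.
Within each level — History: 82.1% vs 69.8%; Biology: 54.0% vs 48.0%; Chemistry: 12.0% vs 1.5% — the alumni-coaching scheme is higher every time.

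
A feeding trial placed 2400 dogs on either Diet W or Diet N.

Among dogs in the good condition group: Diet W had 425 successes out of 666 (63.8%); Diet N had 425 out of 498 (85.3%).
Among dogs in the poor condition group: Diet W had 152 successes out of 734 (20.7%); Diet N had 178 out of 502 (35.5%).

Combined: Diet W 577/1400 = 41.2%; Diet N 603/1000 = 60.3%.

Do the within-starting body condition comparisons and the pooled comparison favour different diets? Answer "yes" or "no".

Within each starting body condition level (good condition 63.8% vs 85.3%; poor condition 20.7% vs 35.5%), Diet N has the higher rate every time. Pooled: 41.2% vs 60.3% — Diet N has the higher rate overall. They agree.

no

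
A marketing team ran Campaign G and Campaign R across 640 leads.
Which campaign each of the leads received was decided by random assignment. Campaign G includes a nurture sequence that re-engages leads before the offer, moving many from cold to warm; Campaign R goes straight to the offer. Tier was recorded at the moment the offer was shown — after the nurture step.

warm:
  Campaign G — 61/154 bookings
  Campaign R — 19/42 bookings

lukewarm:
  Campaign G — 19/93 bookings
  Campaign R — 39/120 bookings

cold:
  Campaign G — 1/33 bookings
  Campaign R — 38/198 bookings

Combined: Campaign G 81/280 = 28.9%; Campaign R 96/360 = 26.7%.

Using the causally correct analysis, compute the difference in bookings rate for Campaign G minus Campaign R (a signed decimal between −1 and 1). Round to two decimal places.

+0.02

Engagement tier lies on the pathway campaign → engagement tier → outcome, so adjusting for it blocks the indirect effect. For the total causal effect of campaign, use the unadjusted pooled rates.
The causal difference is the pooled difference: 0.289 − 0.267 = +0.023.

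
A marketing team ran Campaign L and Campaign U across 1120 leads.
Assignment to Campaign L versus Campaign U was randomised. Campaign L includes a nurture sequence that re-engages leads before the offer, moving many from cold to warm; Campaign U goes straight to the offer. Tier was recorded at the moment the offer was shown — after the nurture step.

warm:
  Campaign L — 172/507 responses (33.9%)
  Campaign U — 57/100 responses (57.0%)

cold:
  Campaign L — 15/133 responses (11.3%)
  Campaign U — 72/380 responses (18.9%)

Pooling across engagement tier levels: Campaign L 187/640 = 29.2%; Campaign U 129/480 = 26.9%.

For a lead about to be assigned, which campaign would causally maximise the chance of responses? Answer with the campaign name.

Campaign L

Because the campaign influences engagement tier, engagement tier is a post-treatment mediator, not a confounder. Stratifying on it would bias the estimate; the causal effect is the crude pooled difference.
Pooled: Campaign L 29.2% vs Campaign U 26.9%; Campaign L is higher overall.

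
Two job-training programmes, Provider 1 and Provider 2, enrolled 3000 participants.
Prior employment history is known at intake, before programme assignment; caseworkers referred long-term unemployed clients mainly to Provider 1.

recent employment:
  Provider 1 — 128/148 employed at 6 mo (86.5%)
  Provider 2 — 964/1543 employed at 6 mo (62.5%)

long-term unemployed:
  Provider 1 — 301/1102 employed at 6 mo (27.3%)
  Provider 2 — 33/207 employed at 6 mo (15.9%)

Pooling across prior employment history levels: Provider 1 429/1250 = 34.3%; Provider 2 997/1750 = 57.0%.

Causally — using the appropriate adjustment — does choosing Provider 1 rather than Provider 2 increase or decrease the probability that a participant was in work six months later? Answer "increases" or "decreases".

Within every prior employment history level Provider 1 has the higher rate, yet pooled Provider 2 does — Simpson's reversal.
Nothing the programme does changes prior employment history; the imbalance is an allocation artefact. With prior employment history also predicting the outcome, the pooled figure is confounded, and the within-stratum comparison is the causal one.
Within each level — recent employment: 86.5% vs 62.5%; long-term unemployed: 27.3% vs 15.9% — Provider 1 is higher every time.

increases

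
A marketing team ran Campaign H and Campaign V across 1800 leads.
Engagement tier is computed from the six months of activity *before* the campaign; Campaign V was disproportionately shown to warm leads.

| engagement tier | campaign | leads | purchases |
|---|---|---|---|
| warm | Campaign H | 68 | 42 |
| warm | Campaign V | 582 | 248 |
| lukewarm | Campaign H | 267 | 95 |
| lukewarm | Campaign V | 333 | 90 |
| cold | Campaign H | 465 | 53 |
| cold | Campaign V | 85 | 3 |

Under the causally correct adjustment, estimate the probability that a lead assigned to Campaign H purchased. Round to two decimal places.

Here engagement tier is a common cause — it drives both which campaign a case falls under and the outcome. The crude comparison mixes populations; the stratum-specific rates are the causally relevant ones.
Standardising Campaign H to the population engagement tier mix: 0.361·42/68 + 0.333·95/267 + 0.306·53/465 = 0.376.

0.38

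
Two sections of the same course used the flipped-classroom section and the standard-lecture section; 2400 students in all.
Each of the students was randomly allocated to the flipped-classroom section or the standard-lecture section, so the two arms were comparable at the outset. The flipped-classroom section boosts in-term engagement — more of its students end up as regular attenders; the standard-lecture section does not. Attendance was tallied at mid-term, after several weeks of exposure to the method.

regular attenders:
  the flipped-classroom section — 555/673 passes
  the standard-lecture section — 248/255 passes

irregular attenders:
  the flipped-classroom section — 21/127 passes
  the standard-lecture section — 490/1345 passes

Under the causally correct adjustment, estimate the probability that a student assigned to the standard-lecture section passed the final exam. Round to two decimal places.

0.46

Within every mid-term attendance level the standard-lecture section has the higher rate, yet pooled the flipped-classroom section does — Simpson's reversal.
Mid-term attendance is downstream of the teaching method. One should not condition on a consequence of treatment, so the overall rates are the right comparison.
So P(outcome | do(the standard-lecture section)) is just the pooled rate for the standard-lecture section: 738/1600 = 0.461.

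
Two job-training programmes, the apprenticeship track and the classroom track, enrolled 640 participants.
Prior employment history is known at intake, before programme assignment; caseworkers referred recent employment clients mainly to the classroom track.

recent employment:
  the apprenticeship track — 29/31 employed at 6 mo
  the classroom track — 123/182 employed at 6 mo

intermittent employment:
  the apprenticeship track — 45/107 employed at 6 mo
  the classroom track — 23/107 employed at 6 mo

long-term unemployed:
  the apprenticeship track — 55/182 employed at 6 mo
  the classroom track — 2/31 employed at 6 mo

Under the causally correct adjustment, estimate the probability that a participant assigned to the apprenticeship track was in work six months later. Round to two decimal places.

0.55

Prior employment history is set before the programme has any effect — it is not caused by the programme — and it independently drives the outcome. That makes it a confounder, so the causal comparison is within prior employment history levels.
Standardising the apprenticeship track to the population prior employment history mix: 0.333·29/31 + 0.334·45/107 + 0.333·55/182 = 0.553.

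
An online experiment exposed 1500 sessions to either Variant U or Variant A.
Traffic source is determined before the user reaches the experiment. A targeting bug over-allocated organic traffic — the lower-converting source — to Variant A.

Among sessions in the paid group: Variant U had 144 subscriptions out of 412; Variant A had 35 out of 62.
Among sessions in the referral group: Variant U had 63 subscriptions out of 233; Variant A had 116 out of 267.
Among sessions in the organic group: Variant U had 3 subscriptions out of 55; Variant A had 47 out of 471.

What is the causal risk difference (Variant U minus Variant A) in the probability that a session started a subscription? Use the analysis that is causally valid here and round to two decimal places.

The traffic source-specific comparison favours Variant A throughout, but the pooled figures favour Variant U. The question is whether to condition on traffic source.
Traffic source differs across variants for reasons unrelated to any effect of the variant itself, and it separately predicts the outcome — a classic confounder. We must compare within traffic source levels.
Adjusting over the population distribution of traffic source: 0.316·(0.350−0.565) + 0.333·(0.270−0.434) + 0.351·(0.055−0.100) = -0.138.

-0.14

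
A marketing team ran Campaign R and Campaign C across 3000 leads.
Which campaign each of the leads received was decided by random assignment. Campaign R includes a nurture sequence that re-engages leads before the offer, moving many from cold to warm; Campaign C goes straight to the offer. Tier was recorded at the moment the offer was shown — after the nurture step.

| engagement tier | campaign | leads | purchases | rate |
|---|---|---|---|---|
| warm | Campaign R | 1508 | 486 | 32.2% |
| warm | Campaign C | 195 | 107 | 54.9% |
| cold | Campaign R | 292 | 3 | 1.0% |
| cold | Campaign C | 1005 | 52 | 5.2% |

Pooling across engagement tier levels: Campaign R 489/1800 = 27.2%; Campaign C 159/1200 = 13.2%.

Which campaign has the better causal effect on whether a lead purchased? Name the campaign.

Campaign R

The stratified and pooled comparisons disagree (Campaign C wins within each engagement tier; Campaign R wins overall), so the answer turns on the causal role of engagement tier.
The distribution of engagement tier is itself part of what the campaign does — it is an intermediate outcome. Holding it fixed would remove that part of the effect; the total effect is the pooled difference.
Pooled: Campaign R 27.2% vs Campaign C 13.2%; Campaign R is higher overall.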